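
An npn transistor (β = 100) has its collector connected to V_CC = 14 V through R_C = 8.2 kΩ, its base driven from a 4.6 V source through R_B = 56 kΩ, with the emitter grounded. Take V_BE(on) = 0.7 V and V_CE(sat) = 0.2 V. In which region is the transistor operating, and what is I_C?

saturation; I_C ≈ 1.7 mA

Assume active: I_B = (4.6 − 0.7)/56 = 0.0696 mA, giving I_C = β·I_B = 6.96 mA.
But then V_CE = 14 − 6.96×8.2 = -43.1 V < V_CE(sat) = 0.2 V — impossible in the active region.
So the transistor is saturated. With V_CE = 0.2 V, I_C = (V_CC − 0.2)/R_C = 13.8/8.2 = 1.68 mA.
Check: β·I_B = 6.96 mA > I_C = 1.68 mA, confirming saturation.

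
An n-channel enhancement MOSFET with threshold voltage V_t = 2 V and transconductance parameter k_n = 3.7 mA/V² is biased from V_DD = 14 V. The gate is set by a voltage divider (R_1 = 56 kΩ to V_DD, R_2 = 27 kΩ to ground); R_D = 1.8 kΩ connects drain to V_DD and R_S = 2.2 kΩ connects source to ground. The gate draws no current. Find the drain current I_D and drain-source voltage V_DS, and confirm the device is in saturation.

I_D ≈ 0.85 mA, V_DS ≈ 11 V

V_G = V_DD·R_2/(R_1+R_2) = 14×27/83 = 4.55 V.
Assume saturation: I_D = (k_n/2)(V_GS − V_t)² with V_GS = V_G − I_D·R_S = 4.55 − 2.2·I_D.
Substituting gives 8.95·I_D² − 21.8·I_D + 12.1 = 0, with roots I_D = 0.852 or 1.58 mA.
The root I_D = 1.58 mA gives V_GS = 1.08 V ≤ V_t, so take I_D = 0.852 mA.
Then V_GS = 2.68 V and V_DS = V_DD − I_D(R_D+R_S) = 14 − 0.852×4 = 10.6 V.
Saturation requires V_DS ≥ V_GS − V_t = 0.679 V; 10.6 ≥ 0.679 ✓.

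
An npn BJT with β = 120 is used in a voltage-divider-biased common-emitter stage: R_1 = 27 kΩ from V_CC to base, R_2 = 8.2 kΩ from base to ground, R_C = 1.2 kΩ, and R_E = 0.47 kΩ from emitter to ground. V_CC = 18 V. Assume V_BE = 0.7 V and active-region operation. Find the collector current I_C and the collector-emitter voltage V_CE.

I_C ≈ 6.6 mA, V_CE ≈ 6.9 V

Thevenize the base divider: V_Th = V_CC·R_2/(R_1+R_2) = 18×8.2/35.2 = 4.19 V, R_Th = R_1‖R_2 = 6.29 kΩ.
Base-emitter loop: V_Th = I_B·R_Th + V_BE + (β+1)I_B·R_E, so I_B = (4.19 − 0.7) / (6.29 + 121×0.47) = 0.0553 mA.
I_C = β·I_B = 120×0.0553 = 6.64 mA, and I_E = (β+1)I_B = 6.69 mA.
V_CE = V_CC − I_C·R_C − I_E·R_E = 18 − 6.64×1.2 − 6.69×0.47 = 6.89 V.
V_CE = 6.89 V > 0.2 V confirms active-region operation.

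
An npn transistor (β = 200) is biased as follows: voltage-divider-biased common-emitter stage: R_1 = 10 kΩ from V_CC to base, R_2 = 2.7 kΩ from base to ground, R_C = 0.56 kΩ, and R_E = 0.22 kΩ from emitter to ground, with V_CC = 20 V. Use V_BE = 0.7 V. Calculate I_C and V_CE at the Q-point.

I_C ≈ 15 mA, V_CE ≈ 8 V

Thevenize the base divider: V_Th = V_CC·R_2/(R_1+R_2) = 20×2.7/12.7 = 4.25 V, R_Th = R_1‖R_2 = 2.13 kΩ.
Base-emitter loop: V_Th = I_B·R_Th + V_BE + (β+1)I_B·R_E, so I_B = (4.25 − 0.7) / (2.13 + 201×0.22) = 0.0766 mA.
I_C = β·I_B = 200×0.0766 = 15.3 mA, and I_E = (β+1)I_B = 15.4 mA.
V_CE = V_CC − I_C·R_C − I_E·R_E = 20 − 15.3×0.56 − 15.4×0.22 = 8.03 V.
V_CE = 8.03 V > 0.2 V confirms active-region operation.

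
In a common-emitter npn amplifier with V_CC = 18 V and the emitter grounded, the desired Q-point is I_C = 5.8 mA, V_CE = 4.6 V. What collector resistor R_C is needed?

Collector loop: V_CC = I_C·R_C + V_CE.
R_C = (V_CC − V_CE)/I_C = (18 − 4.6)/5.8 = 2.31 kΩ.

R_C ≈ 2.3 kΩ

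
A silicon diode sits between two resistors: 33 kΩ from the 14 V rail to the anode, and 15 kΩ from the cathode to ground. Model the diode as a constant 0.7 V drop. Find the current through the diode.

The two resistors are in series with the diode, so KVL gives 14 = I·33 + 0.7 + I·15.
I = (14 − 0.7) / (33 + 15) kΩ = 13.3 / 48 = 0.277 mA.

I ≈ 0.28 mA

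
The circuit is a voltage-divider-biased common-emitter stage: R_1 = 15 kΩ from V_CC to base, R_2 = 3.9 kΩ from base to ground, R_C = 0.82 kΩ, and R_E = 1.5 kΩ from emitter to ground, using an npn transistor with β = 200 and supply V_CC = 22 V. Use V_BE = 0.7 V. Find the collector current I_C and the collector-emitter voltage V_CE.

I_C ≈ 2.5 mA, V_CE ≈ 16 V

Thevenize the base divider: V_Th = V_CC·R_2/(R_1+R_2) = 22×3.9/18.9 = 4.54 V, R_Th = R_1‖R_2 = 3.1 kΩ.
Base-emitter loop: V_Th = I_B·R_Th + V_BE + (β+1)I_B·R_E, so I_B = (4.54 − 0.7) / (3.1 + 201×1.5) = 0.0126 mA.
I_C = β·I_B = 200×0.0126 = 2.52 mA, and I_E = (β+1)I_B = 2.53 mA.
V_CE = V_CC − I_C·R_C − I_E·R_E = 22 − 2.52×0.82 − 2.53×1.5 = 16.1 V.
V_CE = 16.1 V > 0.2 V confirms active-region operation.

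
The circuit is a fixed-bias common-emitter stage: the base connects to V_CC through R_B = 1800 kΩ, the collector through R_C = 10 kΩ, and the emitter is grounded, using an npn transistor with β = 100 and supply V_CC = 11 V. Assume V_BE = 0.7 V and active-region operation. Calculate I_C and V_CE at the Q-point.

I_C ≈ 0.57 mA, V_CE ≈ 5.3 V

Base loop: V_CC = I_B·R_B + V_BE, so I_B = (11 − 0.7)/1800 kΩ = 0.00572 mA.
In the active region I_C = β·I_B = 100 × 0.00572 = 0.572 mA.
Collector loop: V_CE = V_CC − I_C·R_C = 11 − 0.572×10 = 5.28 V.
Since V_CE = 5.28 V > V_CE(sat) ≈ 0.2 V, the transistor is in the active region as assumed.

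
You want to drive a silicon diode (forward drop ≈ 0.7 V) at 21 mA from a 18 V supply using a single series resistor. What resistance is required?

The resistor drops V_S − V_D = 18 − 0.7 = 17.3 V at 21 mA.
R = 17.3 V / 21 mA = 0.824 kΩ.

R ≈ 0.82 kΩ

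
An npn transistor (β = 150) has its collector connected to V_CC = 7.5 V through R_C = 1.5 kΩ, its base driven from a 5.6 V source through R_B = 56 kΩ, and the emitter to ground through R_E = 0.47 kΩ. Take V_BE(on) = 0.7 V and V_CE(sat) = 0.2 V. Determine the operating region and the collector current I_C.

saturation; I_C ≈ 3.7 mA

Assume active: I_B = (5.6 − 0.7)/(56 + 151×0.47) = 0.0386 mA, I_C = β·I_B = 5.79 mA.
Then V_CE = 7.5 − 5.79×1.5 − 5.83×0.47 = -3.92 V < 0.2 V — the active assumption fails.
Re-solve with V_CE = 0.2 V. KCL at the emitter: V_E/R_E = (V_BB−0.7−V_E)/R_B + (V_CC−0.2−V_E)/R_C, giving V_E = 1.76 V.
I_C = (V_CC − 0.2 − V_E)/R_C = (7.3 − 1.76)/1.5 = 3.69 mA.
Check: I_B = (4.9 − 1.76)/56 = 0.056 mA, and β·I_B = 8.41 mA > I_C, confirming saturation.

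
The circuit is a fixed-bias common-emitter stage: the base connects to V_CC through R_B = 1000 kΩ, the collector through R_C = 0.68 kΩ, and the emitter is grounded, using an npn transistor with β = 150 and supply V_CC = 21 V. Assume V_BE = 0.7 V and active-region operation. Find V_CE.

Base loop: V_CC = I_B·R_B + V_BE, so I_B = (21 − 0.7)/1000 kΩ = 0.0203 mA.
In the active region I_C = β·I_B = 150 × 0.0203 = 3.05 mA.
Collector loop: V_CE = V_CC − I_C·R_C = 21 − 3.05×0.68 = 18.9 V.
Since V_CE = 18.9 V > V_CE(sat) ≈ 0.2 V, the transistor is in the active region as assumed.

V_CE ≈ 19 V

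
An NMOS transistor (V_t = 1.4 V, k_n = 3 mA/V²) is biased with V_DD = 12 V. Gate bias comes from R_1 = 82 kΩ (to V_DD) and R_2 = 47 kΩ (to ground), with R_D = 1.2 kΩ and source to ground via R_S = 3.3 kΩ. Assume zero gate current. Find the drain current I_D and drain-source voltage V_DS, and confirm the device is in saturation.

V_G = V_DD·R_2/(R_1+R_2) = 12×47/129 = 4.37 V.
Assume saturation: I_D = (k_n/2)(V_GS − V_t)² with V_GS = V_G − I_D·R_S = 4.37 − 3.3·I_D.
Substituting gives 16.3·I_D² − 30.4·I_D + 13.3 = 0, with roots I_D = 0.694 or 1.17 mA.
The root I_D = 1.17 mA gives V_GS = 0.518 V ≤ V_t, so take I_D = 0.694 mA.
Then V_GS = 2.08 V and V_DS = V_DD − I_D(R_D+R_S) = 12 − 0.694×4.5 = 8.87 V.
Saturation requires V_DS ≥ V_GS − V_t = 0.68 V; 8.87 ≥ 0.68 ✓.

I_D ≈ 0.69 mA, V_DS ≈ 8.9 V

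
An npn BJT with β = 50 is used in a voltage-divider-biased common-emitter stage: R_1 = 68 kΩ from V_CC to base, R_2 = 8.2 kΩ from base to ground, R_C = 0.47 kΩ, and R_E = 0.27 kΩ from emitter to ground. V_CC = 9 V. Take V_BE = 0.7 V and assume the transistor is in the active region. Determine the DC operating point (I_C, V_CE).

Thevenize the base divider: V_Th = V_CC·R_2/(R_1+R_2) = 9×8.2/76.2 = 0.969 V, R_Th = R_1‖R_2 = 7.32 kΩ.
Base-emitter loop: V_Th = I_B·R_Th + V_BE + (β+1)I_B·R_E, so I_B = (0.969 − 0.7) / (7.32 + 51×0.27) = 0.0127 mA.
I_C = β·I_B = 50×0.0127 = 0.637 mA, and I_E = (β+1)I_B = 0.649 mA.
V_CE = V_CC − I_C·R_C − I_E·R_E = 9 − 0.637×0.47 − 0.649×0.27 = 8.53 V.
V_CE = 8.53 V > 0.2 V confirms active-region operation.

I_C ≈ 0.64 mA, V_CE ≈ 8.5 V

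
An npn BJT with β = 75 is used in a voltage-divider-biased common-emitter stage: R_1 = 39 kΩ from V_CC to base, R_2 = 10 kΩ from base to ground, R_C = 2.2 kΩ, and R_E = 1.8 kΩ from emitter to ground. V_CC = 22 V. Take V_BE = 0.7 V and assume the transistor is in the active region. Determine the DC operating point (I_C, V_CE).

I_C ≈ 2 mA, V_CE ≈ 14 V

Thevenize the base divider: V_Th = V_CC·R_2/(R_1+R_2) = 22×10/49 = 4.49 V, R_Th = R_1‖R_2 = 7.96 kΩ.
Base-emitter loop: V_Th = I_B·R_Th + V_BE + (β+1)I_B·R_E, so I_B = (4.49 − 0.7) / (7.96 + 76×1.8) = 0.0262 mA.
I_C = β·I_B = 75×0.0262 = 1.96 mA, and I_E = (β+1)I_B = 1.99 mA.
V_CE = V_CC − I_C·R_C − I_E·R_E = 22 − 1.96×2.2 − 1.99×1.8 = 14.1 V.
V_CE = 14.1 V > 0.2 V confirms active-region operation.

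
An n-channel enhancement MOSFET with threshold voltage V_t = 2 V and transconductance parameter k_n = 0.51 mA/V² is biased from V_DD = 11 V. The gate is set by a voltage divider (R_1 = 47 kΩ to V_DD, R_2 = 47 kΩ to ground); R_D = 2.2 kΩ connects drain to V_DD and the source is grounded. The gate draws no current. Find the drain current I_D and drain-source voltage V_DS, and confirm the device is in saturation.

I_D ≈ 3.1 mA, V_DS ≈ 4.1 V

V_G = V_DD·R_2/(R_1+R_2) = 11×47/94 = 5.5 V. With the source grounded, V_GS = V_G = 5.5 V.
Assume saturation: I_D = (k_n/2)(V_GS − V_t)² = (0.51/2)×(5.5 − 2)² = 0.255×3.5² = 3.12 mA.
V_DS = V_DD − I_D·R_D = 11 − 3.12×2.2 = 4.13 V.
Saturation requires V_DS ≥ V_GS − V_t = 3.5 V; 4.13 ≥ 3.5 ✓.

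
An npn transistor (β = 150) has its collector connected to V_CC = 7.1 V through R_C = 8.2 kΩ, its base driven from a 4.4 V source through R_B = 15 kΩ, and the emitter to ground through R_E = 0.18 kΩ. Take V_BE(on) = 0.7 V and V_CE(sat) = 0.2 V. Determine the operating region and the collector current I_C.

saturation; I_C ≈ 0.82 mA

Assume active: I_B = (4.4 − 0.7)/(15 + 151×0.18) = 0.0877 mA, I_C = β·I_B = 13.2 mA.
Then V_CE = 7.1 − 13.2×8.2 − 13.2×0.18 = -103 V < 0.2 V — the active assumption fails.
Re-solve with V_CE = 0.2 V. KCL at the emitter: V_E/R_E = (V_BB−0.7−V_E)/R_B + (V_CC−0.2−V_E)/R_C, giving V_E = 0.189 V.
I_C = (V_CC − 0.2 − V_E)/R_C = (6.9 − 0.189)/8.2 = 0.818 mA.
Check: I_B = (3.7 − 0.189)/15 = 0.234 mA, and β·I_B = 35.1 mA > I_C, confirming saturation.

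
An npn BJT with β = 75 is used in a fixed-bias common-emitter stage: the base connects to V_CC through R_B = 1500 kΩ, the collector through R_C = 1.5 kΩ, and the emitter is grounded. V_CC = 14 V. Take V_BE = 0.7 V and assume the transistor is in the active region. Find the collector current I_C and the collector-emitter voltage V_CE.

I_C ≈ 0.67 mA, V_CE ≈ 13 V

Base loop: V_CC = I_B·R_B + V_BE, so I_B = (14 − 0.7)/1500 kΩ = 0.00887 mA.
In the active region I_C = β·I_B = 75 × 0.00887 = 0.665 mA.
Collector loop: V_CE = V_CC − I_C·R_C = 14 − 0.665×1.5 = 13 V.
Since V_CE = 13 V > V_CE(sat) ≈ 0.2 V, the transistor is in the active region as assumed.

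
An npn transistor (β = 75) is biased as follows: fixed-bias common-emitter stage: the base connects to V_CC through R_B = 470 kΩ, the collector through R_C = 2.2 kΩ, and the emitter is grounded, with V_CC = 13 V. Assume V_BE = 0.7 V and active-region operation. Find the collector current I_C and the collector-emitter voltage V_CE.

I_C ≈ 2 mA, V_CE ≈ 8.7 V

Base loop: V_CC = I_B·R_B + V_BE, so I_B = (13 − 0.7)/470 kΩ = 0.0262 mA.
In the active region I_C = β·I_B = 75 × 0.0262 = 1.96 mA.
Collector loop: V_CE = V_CC − I_C·R_C = 13 − 1.96×2.2 = 8.68 V.
Since V_CE = 8.68 V > V_CE(sat) ≈ 0.2 V, the transistor is in the active region as assumed.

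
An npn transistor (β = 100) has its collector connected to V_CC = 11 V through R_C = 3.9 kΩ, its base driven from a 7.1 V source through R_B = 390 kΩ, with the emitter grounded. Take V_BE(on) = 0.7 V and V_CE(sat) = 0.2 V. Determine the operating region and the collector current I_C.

Assume active. Base-emitter loop: I_B = (V_BB − V_BE)/R_B = (7.1 − 0.7)/390 = 0.0164 mA.
I_C = β·I_B = 100×0.0164 = 1.64 mA.
V_CE = V_CC − I_C·R_C = 11 − 1.64×3.9 = 4.6 V > V_CE(sat), so the active-region assumption holds.

active; I_C ≈ 1.6 mA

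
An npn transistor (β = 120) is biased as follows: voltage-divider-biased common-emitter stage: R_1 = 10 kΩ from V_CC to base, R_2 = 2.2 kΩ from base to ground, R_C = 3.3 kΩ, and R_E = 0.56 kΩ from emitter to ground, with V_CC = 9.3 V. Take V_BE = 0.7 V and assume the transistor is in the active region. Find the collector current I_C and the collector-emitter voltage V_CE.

I_C ≈ 1.7 mA, V_CE ≈ 2.8 V

Thevenize the base divider: V_Th = V_CC·R_2/(R_1+R_2) = 9.3×2.2/12.2 = 1.68 V, R_Th = R_1‖R_2 = 1.8 kΩ.
Base-emitter loop: V_Th = I_B·R_Th + V_BE + (β+1)I_B·R_E, so I_B = (1.68 − 0.7) / (1.8 + 121×0.56) = 0.014 mA.
I_C = β·I_B = 120×0.014 = 1.69 mA, and I_E = (β+1)I_B = 1.7 mA.
V_CE = V_CC − I_C·R_C − I_E·R_E = 9.3 − 1.69×3.3 − 1.7×0.56 = 2.79 V.
V_CE = 2.79 V > 0.2 V confirms active-region operation.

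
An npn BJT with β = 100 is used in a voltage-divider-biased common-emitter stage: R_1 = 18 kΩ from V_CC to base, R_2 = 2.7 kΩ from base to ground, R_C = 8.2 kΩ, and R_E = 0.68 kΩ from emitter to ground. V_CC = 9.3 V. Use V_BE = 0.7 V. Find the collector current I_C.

Thevenize the base divider: V_Th = V_CC·R_2/(R_1+R_2) = 9.3×2.7/20.7 = 1.21 V, R_Th = R_1‖R_2 = 2.35 kΩ.
Base-emitter loop: V_Th = I_B·R_Th + V_BE + (β+1)I_B·R_E, so I_B = (1.21 − 0.7) / (2.35 + 101×0.68) = 0.00722 mA.
I_C = β·I_B = 100×0.00722 = 0.722 mA, and I_E = (β+1)I_B = 0.73 mA.
V_CE = V_CC − I_C·R_C − I_E·R_E = 9.3 − 0.722×8.2 − 0.73×0.68 = 2.88 V.
V_CE = 2.88 V > 0.2 V confirms active-region operation.

I_C ≈ 0.72 mA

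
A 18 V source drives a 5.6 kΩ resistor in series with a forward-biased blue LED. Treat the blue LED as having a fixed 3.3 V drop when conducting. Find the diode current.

KVL around the loop: 18 = V_D + I·R = 3.3 + I × 5.6 kΩ.
So I = (18 − 3.3) / 5.6 kΩ = 14.7 / 5.6 = 2.62 mA.

I ≈ 2.6 mA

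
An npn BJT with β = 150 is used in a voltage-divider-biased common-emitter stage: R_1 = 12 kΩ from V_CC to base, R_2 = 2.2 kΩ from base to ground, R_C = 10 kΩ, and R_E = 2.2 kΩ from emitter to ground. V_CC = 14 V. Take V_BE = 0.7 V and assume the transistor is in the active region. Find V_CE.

Thevenize the base divider: V_Th = V_CC·R_2/(R_1+R_2) = 14×2.2/14.2 = 2.17 V, R_Th = R_1‖R_2 = 1.86 kΩ.
Base-emitter loop: V_Th = I_B·R_Th + V_BE + (β+1)I_B·R_E, so I_B = (2.17 − 0.7) / (1.86 + 151×2.2) = 0.0044 mA.
I_C = β·I_B = 150×0.0044 = 0.66 mA, and I_E = (β+1)I_B = 0.664 mA.
V_CE = V_CC − I_C·R_C − I_E·R_E = 14 − 0.66×10 − 0.664×2.2 = 5.94 V.
V_CE = 5.94 V > 0.2 V confirms active-region operation.

V_CE ≈ 5.9 V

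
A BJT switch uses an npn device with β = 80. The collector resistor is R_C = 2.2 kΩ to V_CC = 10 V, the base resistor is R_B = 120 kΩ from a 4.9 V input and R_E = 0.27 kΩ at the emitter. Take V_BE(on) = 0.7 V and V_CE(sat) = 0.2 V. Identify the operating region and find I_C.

Assume active. Base-emitter loop: I_B = (V_BB − V_BE)/(R_B + (β+1)R_E) = (4.9 − 0.7)/(120 + 81×0.27) = 0.0296 mA.
I_C = β·I_B = 80×0.0296 = 2.37 mA.
V_CE = V_CC − I_C·R_C − I_E·R_E = 10 − 2.37×2.2 − 2.4×0.27 = 4.14 V > V_CE(sat), so the active-region assumption holds.

active; I_C ≈ 2.4 mA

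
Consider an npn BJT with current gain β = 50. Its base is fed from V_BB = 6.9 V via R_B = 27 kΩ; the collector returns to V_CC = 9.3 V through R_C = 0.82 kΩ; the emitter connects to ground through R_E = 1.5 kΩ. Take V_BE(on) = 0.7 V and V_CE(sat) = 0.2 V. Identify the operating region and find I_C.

active; I_C ≈ 3 mA

Assume active. Base-emitter loop: I_B = (V_BB − V_BE)/(R_B + (β+1)R_E) = (6.9 − 0.7)/(27 + 51×1.5) = 0.0599 mA.
I_C = β·I_B = 50×0.0599 = 3 mA.
V_CE = V_CC − I_C·R_C − I_E·R_E = 9.3 − 3×0.82 − 3.06×1.5 = 2.26 V > V_CE(sat), so the active-region assumption holds.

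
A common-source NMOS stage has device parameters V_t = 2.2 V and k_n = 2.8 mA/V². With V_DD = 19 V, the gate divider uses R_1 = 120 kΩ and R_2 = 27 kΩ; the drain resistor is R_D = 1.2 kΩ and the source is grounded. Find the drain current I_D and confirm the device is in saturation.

V_G = V_DD·R_2/(R_1+R_2) = 19×27/147 = 3.49 V. With the source grounded, V_GS = V_G = 3.49 V.
Assume saturation: I_D = (k_n/2)(V_GS − V_t)² = (2.8/2)×(3.49 − 2.2)² = 1.4×1.29² = 2.33 mA.
V_DS = V_DD − I_D·R_D = 19 − 2.33×1.2 = 16.2 V.
Saturation requires V_DS ≥ V_GS − V_t = 1.29 V; 16.2 ≥ 1.29 ✓.

I_D ≈ 2.3 mA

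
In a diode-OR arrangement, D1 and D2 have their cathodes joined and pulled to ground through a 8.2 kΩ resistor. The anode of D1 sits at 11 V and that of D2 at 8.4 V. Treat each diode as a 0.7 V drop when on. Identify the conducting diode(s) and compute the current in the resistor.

Assume both conduct. Then node N would need to be at both 11−0.7 = 10.3 V and 8.4−0.7 = 7.7 V, which is impossible.
Assume only D1 conducts: V_N = 11 − 0.7 = 10.3 V, so I_R = 10.3/8.2 = 1.26 mA.
Check D2: its anode-to-cathode voltage is 8.4 − 10.3 = -1.9 V < 0.7 V, so it is off. The assumption is consistent.

Only D1 conducts; I_R ≈ 1.3 mA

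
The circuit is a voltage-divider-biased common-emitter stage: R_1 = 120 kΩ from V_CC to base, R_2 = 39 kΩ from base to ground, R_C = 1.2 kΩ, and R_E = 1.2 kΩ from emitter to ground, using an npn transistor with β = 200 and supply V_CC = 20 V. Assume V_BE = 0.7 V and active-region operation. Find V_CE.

Thevenize the base divider: V_Th = V_CC·R_2/(R_1+R_2) = 20×39/159 = 4.91 V, R_Th = R_1‖R_2 = 29.4 kΩ.
Base-emitter loop: V_Th = I_B·R_Th + V_BE + (β+1)I_B·R_E, so I_B = (4.91 − 0.7) / (29.4 + 201×1.2) = 0.0155 mA.
I_C = β·I_B = 200×0.0155 = 3.11 mA, and I_E = (β+1)I_B = 3.12 mA.
V_CE = V_CC − I_C·R_C − I_E·R_E = 20 − 3.11×1.2 − 3.12×1.2 = 12.5 V.
V_CE = 12.5 V > 0.2 V confirms active-region operation.

V_CE ≈ 13 V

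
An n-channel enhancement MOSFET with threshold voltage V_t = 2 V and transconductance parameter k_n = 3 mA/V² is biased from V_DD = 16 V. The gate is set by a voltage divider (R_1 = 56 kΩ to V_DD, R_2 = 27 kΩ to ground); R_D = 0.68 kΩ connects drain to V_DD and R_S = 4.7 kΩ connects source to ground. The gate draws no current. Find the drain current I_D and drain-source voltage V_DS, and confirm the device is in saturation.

I_D ≈ 0.55 mA, V_DS ≈ 13 V

V_G = V_DD·R_2/(R_1+R_2) = 16×27/83 = 5.2 V.
Assume saturation: I_D = (k_n/2)(V_GS − V_t)² with V_GS = V_G − I_D·R_S = 5.2 − 4.7·I_D.
Substituting gives 33.1·I_D² − 46.2·I_D + 15.4 = 0, with roots I_D = 0.553 or 0.841 mA.
The root I_D = 0.841 mA gives V_GS = 1.25 V ≤ V_t, so take I_D = 0.553 mA.
Then V_GS = 2.61 V and V_DS = V_DD − I_D(R_D+R_S) = 16 − 0.553×5.38 = 13 V.
Saturation requires V_DS ≥ V_GS − V_t = 0.607 V; 13 ≥ 0.607 ✓.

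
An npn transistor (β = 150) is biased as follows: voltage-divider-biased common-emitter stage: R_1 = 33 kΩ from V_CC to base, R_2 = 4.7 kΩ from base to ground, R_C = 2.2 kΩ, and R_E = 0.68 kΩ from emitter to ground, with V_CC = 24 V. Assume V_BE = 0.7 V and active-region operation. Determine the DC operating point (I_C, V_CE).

I_C ≈ 3.2 mA, V_CE ≈ 15 V

Thevenize the base divider: V_Th = V_CC·R_2/(R_1+R_2) = 24×4.7/37.7 = 2.99 V, R_Th = R_1‖R_2 = 4.11 kΩ.
Base-emitter loop: V_Th = I_B·R_Th + V_BE + (β+1)I_B·R_E, so I_B = (2.99 − 0.7) / (4.11 + 151×0.68) = 0.0215 mA.
I_C = β·I_B = 150×0.0215 = 3.22 mA, and I_E = (β+1)I_B = 3.24 mA.
V_CE = V_CC − I_C·R_C − I_E·R_E = 24 − 3.22×2.2 − 3.24×0.68 = 14.7 V.
V_CE = 14.7 V > 0.2 V confirms active-region operation.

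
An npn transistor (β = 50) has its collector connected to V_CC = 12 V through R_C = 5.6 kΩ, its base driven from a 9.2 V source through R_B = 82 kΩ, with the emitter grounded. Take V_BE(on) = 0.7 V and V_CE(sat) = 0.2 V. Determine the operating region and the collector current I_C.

Assume active: I_B = (9.2 − 0.7)/82 = 0.104 mA, giving I_C = β·I_B = 5.18 mA.
But then V_CE = 12 − 5.18×5.6 = -17 V < V_CE(sat) = 0.2 V — impossible in the active region.
So the transistor is saturated. With V_CE = 0.2 V, I_C = (V_CC − 0.2)/R_C = 11.8/5.6 = 2.11 mA.
Check: β·I_B = 5.18 mA > I_C = 2.11 mA, confirming saturation.

saturation; I_C ≈ 2.1 mA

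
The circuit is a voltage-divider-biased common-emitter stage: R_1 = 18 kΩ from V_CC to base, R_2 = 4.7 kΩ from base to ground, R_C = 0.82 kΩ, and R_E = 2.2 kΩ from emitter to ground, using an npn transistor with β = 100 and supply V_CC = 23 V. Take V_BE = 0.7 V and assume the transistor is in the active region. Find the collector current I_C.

I_C ≈ 1.8 mA

Thevenize the base divider: V_Th = V_CC·R_2/(R_1+R_2) = 23×4.7/22.7 = 4.76 V, R_Th = R_1‖R_2 = 3.73 kΩ.
Base-emitter loop: V_Th = I_B·R_Th + V_BE + (β+1)I_B·R_E, so I_B = (4.76 − 0.7) / (3.73 + 101×2.2) = 0.018 mA.
I_C = β·I_B = 100×0.018 = 1.8 mA, and I_E = (β+1)I_B = 1.82 mA.
V_CE = V_CC − I_C·R_C − I_E·R_E = 23 − 1.8×0.82 − 1.82×2.2 = 17.5 V.
V_CE = 17.5 V > 0.2 V confirms active-region operation.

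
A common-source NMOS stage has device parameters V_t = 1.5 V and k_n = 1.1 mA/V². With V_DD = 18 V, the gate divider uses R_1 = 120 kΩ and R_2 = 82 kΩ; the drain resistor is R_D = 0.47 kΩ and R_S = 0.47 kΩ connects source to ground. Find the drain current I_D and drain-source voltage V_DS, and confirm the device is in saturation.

I_D ≈ 5.6 mA, V_DS ≈ 13 V

V_G = V_DD·R_2/(R_1+R_2) = 18×82/202 = 7.31 V.
Assume saturation: I_D = (k_n/2)(V_GS − V_t)² with V_GS = V_G − I_D·R_S = 7.31 − 0.47·I_D.
Substituting gives 0.121·I_D² − 4·I_D + 18.5 = 0, with roots I_D = 5.58 or 27.4 mA.
The root I_D = 27.4 mA gives V_GS = -5.55 V ≤ V_t, so take I_D = 5.58 mA.
Then V_GS = 4.68 V and V_DS = V_DD − I_D(R_D+R_S) = 18 − 5.58×0.94 = 12.8 V.
Saturation requires V_DS ≥ V_GS − V_t = 3.18 V; 12.8 ≥ 3.18 ✓.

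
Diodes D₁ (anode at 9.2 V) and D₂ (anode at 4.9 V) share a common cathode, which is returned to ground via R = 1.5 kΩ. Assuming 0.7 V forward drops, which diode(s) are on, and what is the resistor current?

Assume both conduct. Then node N would need to be at both 9.2−0.7 = 8.5 V and 4.9−0.7 = 4.2 V, which is impossible.
Assume only D₁ conducts: V_N = 9.2 − 0.7 = 8.5 V, so I_R = 8.5/1.5 = 5.67 mA.
Check D₂: its anode-to-cathode voltage is 4.9 − 8.5 = -3.6 V < 0.7 V, so it is off. The assumption is consistent.

Only D₁ conducts; I_R ≈ 5.7 mA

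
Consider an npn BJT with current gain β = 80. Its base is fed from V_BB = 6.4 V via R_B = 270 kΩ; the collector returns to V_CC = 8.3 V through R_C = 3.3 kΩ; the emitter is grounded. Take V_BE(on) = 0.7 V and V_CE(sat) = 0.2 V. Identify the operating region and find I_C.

Assume active. Base-emitter loop: I_B = (V_BB − V_BE)/R_B = (6.4 − 0.7)/270 = 0.0211 mA.
I_C = β·I_B = 80×0.0211 = 1.69 mA.
V_CE = V_CC − I_C·R_C = 8.3 − 1.69×3.3 = 2.73 V > V_CE(sat), so the active-region assumption holds.

active; I_C ≈ 1.7 mA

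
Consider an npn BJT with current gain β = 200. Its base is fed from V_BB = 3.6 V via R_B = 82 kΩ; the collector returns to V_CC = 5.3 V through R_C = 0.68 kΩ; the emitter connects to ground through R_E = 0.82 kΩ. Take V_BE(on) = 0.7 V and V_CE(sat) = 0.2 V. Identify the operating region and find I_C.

active; I_C ≈ 2.3 mA

Assume active. Base-emitter loop: I_B = (V_BB − V_BE)/(R_B + (β+1)R_E) = (3.6 − 0.7)/(82 + 201×0.82) = 0.0117 mA.
I_C = β·I_B = 200×0.0117 = 2.35 mA.
V_CE = V_CC − I_C·R_C − I_E·R_E = 5.3 − 2.35×0.68 − 2.36×0.82 = 1.77 V > V_CE(sat), so the active-region assumption holds.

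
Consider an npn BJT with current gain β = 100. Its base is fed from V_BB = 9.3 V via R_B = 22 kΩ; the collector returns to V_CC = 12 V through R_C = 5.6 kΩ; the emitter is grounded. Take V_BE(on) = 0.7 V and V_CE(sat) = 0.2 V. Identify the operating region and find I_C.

Assume active: I_B = (9.3 − 0.7)/22 = 0.391 mA, giving I_C = β·I_B = 39.1 mA.
But then V_CE = 12 − 39.1×5.6 = -207 V < V_CE(sat) = 0.2 V — impossible in the active region.
So the transistor is saturated. With V_CE = 0.2 V, I_C = (V_CC − 0.2)/R_C = 11.8/5.6 = 2.11 mA.
Check: β·I_B = 39.1 mA > I_C = 2.11 mA, confirming saturation.

saturation; I_C ≈ 2.1 mA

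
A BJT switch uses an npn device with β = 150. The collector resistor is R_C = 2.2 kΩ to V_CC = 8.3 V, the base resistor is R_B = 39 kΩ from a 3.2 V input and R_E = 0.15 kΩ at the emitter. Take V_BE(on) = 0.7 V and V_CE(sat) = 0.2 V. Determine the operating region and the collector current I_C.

Assume active: I_B = (3.2 − 0.7)/(39 + 151×0.15) = 0.0406 mA, I_C = β·I_B = 6.08 mA.
Then V_CE = 8.3 − 6.08×2.2 − 6.12×0.15 = -6 V < 0.2 V — the active assumption fails.
Re-solve with V_CE = 0.2 V. KCL at the emitter: V_E/R_E = (V_BB−0.7−V_E)/R_B + (V_CC−0.2−V_E)/R_C, giving V_E = 0.524 V.
I_C = (V_CC − 0.2 − V_E)/R_C = (8.1 − 0.524)/2.2 = 3.44 mA.
Check: I_B = (2.5 − 0.524)/39 = 0.0507 mA, and β·I_B = 7.6 mA > I_C, confirming saturation.

saturation; I_C ≈ 3.4 mA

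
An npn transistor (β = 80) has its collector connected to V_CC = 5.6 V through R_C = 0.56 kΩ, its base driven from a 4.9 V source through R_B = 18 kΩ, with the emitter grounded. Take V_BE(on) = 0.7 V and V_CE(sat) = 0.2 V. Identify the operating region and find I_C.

Assume active: I_B = (4.9 − 0.7)/18 = 0.233 mA, giving I_C = β·I_B = 18.7 mA.
But then V_CE = 5.6 − 18.7×0.56 = -4.85 V < V_CE(sat) = 0.2 V — impossible in the active region.
So the transistor is saturated. With V_CE = 0.2 V, I_C = (V_CC − 0.2)/R_C = 5.4/0.56 = 9.64 mA.
Check: β·I_B = 18.7 mA > I_C = 9.64 mA, confirming saturation.

saturation; I_C ≈ 9.6 mA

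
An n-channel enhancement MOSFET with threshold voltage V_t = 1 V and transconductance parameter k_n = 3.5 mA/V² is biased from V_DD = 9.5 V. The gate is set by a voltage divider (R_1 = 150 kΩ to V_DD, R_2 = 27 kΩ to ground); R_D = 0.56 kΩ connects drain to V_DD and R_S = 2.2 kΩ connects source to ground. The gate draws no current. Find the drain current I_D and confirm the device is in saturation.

V_G = V_DD·R_2/(R_1+R_2) = 9.5×27/177 = 1.45 V.
Assume saturation: I_D = (k_n/2)(V_GS − V_t)² with V_GS = V_G − I_D·R_S = 1.45 − 2.2·I_D.
Substituting gives 8.47·I_D² − 4.46·I_D + 0.353 = 0, with roots I_D = 0.0971 or 0.429 mA.
The root I_D = 0.429 mA gives V_GS = 0.505 V ≤ V_t, so take I_D = 0.0971 mA.
Then V_GS = 1.24 V and V_DS = V_DD − I_D(R_D+R_S) = 9.5 − 0.0971×2.76 = 9.23 V.
Saturation requires V_DS ≥ V_GS − V_t = 0.236 V; 9.23 ≥ 0.236 ✓.

I_D ≈ 0.097 mA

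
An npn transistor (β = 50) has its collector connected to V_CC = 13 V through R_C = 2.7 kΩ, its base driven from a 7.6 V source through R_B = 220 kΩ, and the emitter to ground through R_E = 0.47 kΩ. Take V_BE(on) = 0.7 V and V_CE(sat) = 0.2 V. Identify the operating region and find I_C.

Assume active. Base-emitter loop: I_B = (V_BB − V_BE)/(R_B + (β+1)R_E) = (7.6 − 0.7)/(220 + 51×0.47) = 0.0283 mA.
I_C = β·I_B = 50×0.0283 = 1.41 mA.
V_CE = V_CC − I_C·R_C − I_E·R_E = 13 − 1.41×2.7 − 1.44×0.47 = 8.5 V > V_CE(sat), so the active-region assumption holds.

active; I_C ≈ 1.4 mA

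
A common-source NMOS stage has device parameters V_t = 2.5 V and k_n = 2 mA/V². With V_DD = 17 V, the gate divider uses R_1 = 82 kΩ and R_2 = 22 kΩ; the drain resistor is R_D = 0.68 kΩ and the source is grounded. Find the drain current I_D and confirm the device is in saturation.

I_D ≈ 1.2 mA

V_G = V_DD·R_2/(R_1+R_2) = 17×22/104 = 3.6 V. With the source grounded, V_GS = V_G = 3.6 V.
Assume saturation: I_D = (k_n/2)(V_GS − V_t)² = (2/2)×(3.6 − 2.5)² = 1×1.1² = 1.2 mA.
V_DS = V_DD − I_D·R_D = 17 − 1.2×0.68 = 16.2 V.
Saturation requires V_DS ≥ V_GS − V_t = 1.1 V; 16.2 ≥ 1.1 ✓.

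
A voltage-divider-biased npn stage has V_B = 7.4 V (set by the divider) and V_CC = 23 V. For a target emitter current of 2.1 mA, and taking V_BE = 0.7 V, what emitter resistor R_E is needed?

R_E ≈ 3.2 kΩ

V_E = V_B − V_BE = 7.4 − 0.7 = 6.7 V.
R_E = V_E / I_E = 6.7 / 2.1 = 3.19 kΩ.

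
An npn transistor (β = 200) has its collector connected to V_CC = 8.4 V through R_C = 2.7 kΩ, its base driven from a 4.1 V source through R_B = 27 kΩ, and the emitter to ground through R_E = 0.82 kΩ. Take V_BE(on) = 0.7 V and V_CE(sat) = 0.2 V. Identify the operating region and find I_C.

saturation; I_C ≈ 2.3 mA

Assume active: I_B = (4.1 − 0.7)/(27 + 201×0.82) = 0.0177 mA, I_C = β·I_B = 3.54 mA.
Then V_CE = 8.4 − 3.54×2.7 − 3.56×0.82 = -4.09 V < 0.2 V — the active assumption fails.
Re-solve with V_CE = 0.2 V. KCL at the emitter: V_E/R_E = (V_BB−0.7−V_E)/R_B + (V_CC−0.2−V_E)/R_C, giving V_E = 1.94 V.
I_C = (V_CC − 0.2 − V_E)/R_C = (8.2 − 1.94)/2.7 = 2.32 mA.
Check: I_B = (3.4 − 1.94)/27 = 0.0539 mA, and β·I_B = 10.8 mA > I_C, confirming saturation.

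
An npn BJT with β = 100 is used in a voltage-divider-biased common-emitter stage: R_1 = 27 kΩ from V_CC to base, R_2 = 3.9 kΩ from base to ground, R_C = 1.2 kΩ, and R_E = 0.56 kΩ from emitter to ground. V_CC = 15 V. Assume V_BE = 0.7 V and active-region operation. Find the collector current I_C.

I_C ≈ 2 mA

Thevenize the base divider: V_Th = V_CC·R_2/(R_1+R_2) = 15×3.9/30.9 = 1.89 V, R_Th = R_1‖R_2 = 3.41 kΩ.
Base-emitter loop: V_Th = I_B·R_Th + V_BE + (β+1)I_B·R_E, so I_B = (1.89 − 0.7) / (3.41 + 101×0.56) = 0.0199 mA.
I_C = β·I_B = 100×0.0199 = 1.99 mA, and I_E = (β+1)I_B = 2.01 mA.
V_CE = V_CC − I_C·R_C − I_E·R_E = 15 − 1.99×1.2 − 2.01×0.56 = 11.5 V.
V_CE = 11.5 V > 0.2 V confirms active-region operation.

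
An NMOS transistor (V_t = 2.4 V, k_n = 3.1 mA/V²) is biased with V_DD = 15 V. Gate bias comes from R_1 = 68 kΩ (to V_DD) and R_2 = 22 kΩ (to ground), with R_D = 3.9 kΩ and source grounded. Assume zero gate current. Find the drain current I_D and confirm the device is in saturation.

I_D ≈ 2.5 mA

V_G = V_DD·R_2/(R_1+R_2) = 15×22/90 = 3.67 V. With the source grounded, V_GS = V_G = 3.67 V.
Assume saturation: I_D = (k_n/2)(V_GS − V_t)² = (3.1/2)×(3.67 − 2.4)² = 1.55×1.27² = 2.49 mA.
V_DS = V_DD − I_D·R_D = 15 − 2.49×3.9 = 5.3 V.
Saturation requires V_DS ≥ V_GS − V_t = 1.27 V; 5.3 ≥ 1.27 ✓.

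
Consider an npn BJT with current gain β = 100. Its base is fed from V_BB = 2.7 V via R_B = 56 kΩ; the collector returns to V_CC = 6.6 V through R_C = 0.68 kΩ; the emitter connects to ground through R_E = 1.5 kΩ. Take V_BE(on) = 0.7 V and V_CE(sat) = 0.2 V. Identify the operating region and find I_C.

active; I_C ≈ 0.96 mA

Assume active. Base-emitter loop: I_B = (V_BB − V_BE)/(R_B + (β+1)R_E) = (2.7 − 0.7)/(56 + 101×1.5) = 0.00964 mA.
I_C = β·I_B = 100×0.00964 = 0.964 mA.
V_CE = V_CC − I_C·R_C − I_E·R_E = 6.6 − 0.964×0.68 − 0.973×1.5 = 4.48 V > V_CE(sat), so the active-region assumption holds.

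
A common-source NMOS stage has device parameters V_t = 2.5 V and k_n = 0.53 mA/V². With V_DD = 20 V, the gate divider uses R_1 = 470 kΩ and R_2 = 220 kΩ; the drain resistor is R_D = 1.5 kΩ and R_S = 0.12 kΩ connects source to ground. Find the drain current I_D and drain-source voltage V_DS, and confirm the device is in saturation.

I_D ≈ 3.2 mA, V_DS ≈ 15 V

V_G = V_DD·R_2/(R_1+R_2) = 20×220/690 = 6.38 V.
Assume saturation: I_D = (k_n/2)(V_GS − V_t)² with V_GS = V_G − I_D·R_S = 6.38 − 0.12·I_D.
Substituting gives 0.00382·I_D² − 1.25·I_D + 3.98 = 0, with roots I_D = 3.23 or 323 mA.
The root I_D = 323 mA gives V_GS = -32.4 V ≤ V_t, so take I_D = 3.23 mA.
Then V_GS = 5.99 V and V_DS = V_DD − I_D(R_D+R_S) = 20 − 3.23×1.62 = 14.8 V.
Saturation requires V_DS ≥ V_GS − V_t = 3.49 V; 14.8 ≥ 3.49 ✓.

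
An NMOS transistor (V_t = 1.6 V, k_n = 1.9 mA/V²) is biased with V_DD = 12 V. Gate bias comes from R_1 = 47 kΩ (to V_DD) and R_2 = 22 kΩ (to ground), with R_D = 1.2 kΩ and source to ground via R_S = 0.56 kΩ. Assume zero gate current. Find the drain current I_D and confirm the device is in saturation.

V_G = V_DD·R_2/(R_1+R_2) = 12×22/69 = 3.83 V.
Assume saturation: I_D = (k_n/2)(V_GS − V_t)² with V_GS = V_G − I_D·R_S = 3.83 − 0.56·I_D.
Substituting gives 0.298·I_D² − 3.37·I_D + 4.71 = 0, with roots I_D = 1.63 or 9.67 mA.
The root I_D = 9.67 mA gives V_GS = -1.59 V ≤ V_t, so take I_D = 1.63 mA.
Then V_GS = 2.91 V and V_DS = V_DD − I_D(R_D+R_S) = 12 − 1.63×1.76 = 9.12 V.
Saturation requires V_DS ≥ V_GS − V_t = 1.31 V; 9.12 ≥ 1.31 ✓.

I_D ≈ 1.6 mA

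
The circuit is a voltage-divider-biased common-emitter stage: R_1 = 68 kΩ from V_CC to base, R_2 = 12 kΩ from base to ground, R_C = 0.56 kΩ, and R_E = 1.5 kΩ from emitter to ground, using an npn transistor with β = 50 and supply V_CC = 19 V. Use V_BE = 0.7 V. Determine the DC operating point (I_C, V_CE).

I_C ≈ 1.2 mA, V_CE ≈ 16 V

Thevenize the base divider: V_Th = V_CC·R_2/(R_1+R_2) = 19×12/80 = 2.85 V, R_Th = R_1‖R_2 = 10.2 kΩ.
Base-emitter loop: V_Th = I_B·R_Th + V_BE + (β+1)I_B·R_E, so I_B = (2.85 − 0.7) / (10.2 + 51×1.5) = 0.0248 mA.
I_C = β·I_B = 50×0.0248 = 1.24 mA, and I_E = (β+1)I_B = 1.26 mA.
V_CE = V_CC − I_C·R_C − I_E·R_E = 19 − 1.24×0.56 − 1.26×1.5 = 16.4 V.
V_CE = 16.4 V > 0.2 V confirms active-region operation.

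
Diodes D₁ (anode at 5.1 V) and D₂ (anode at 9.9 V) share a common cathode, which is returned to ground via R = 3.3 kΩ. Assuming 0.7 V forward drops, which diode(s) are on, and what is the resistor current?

Assume both conduct. Then node N would need to be at both 5.1−0.7 = 4.4 V and 9.9−0.7 = 9.2 V, which is impossible.
Assume only D₂ conducts: V_N = 9.9 − 0.7 = 9.2 V, so I_R = 9.2/3.3 = 2.79 mA.
Check D₁: its anode-to-cathode voltage is 5.1 − 9.2 = -4.1 V < 0.7 V, so it is off. The assumption is consistent.

Only D₂ conducts; I_R ≈ 2.8 mA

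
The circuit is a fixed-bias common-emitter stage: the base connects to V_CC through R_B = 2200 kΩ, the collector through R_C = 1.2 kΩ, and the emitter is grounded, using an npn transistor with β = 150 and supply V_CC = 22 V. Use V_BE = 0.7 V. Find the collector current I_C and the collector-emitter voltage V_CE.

Base loop: V_CC = I_B·R_B + V_BE, so I_B = (22 − 0.7)/2200 kΩ = 0.00968 mA.
In the active region I_C = β·I_B = 150 × 0.00968 = 1.45 mA.
Collector loop: V_CE = V_CC − I_C·R_C = 22 − 1.45×1.2 = 20.3 V.
Since V_CE = 20.3 V > V_CE(sat) ≈ 0.2 V, the transistor is in the active region as assumed.

I_C ≈ 1.5 mA, V_CE ≈ 20 V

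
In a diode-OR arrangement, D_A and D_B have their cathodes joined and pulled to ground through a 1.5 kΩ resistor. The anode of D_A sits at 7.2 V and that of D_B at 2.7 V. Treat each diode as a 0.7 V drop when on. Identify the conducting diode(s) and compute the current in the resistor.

Only D_A conducts; I_R ≈ 4.3 mA

Assume both conduct. Then node N would need to be at both 7.2−0.7 = 6.5 V and 2.7−0.7 = 2 V, which is impossible.
Assume only D_A conducts: V_N = 7.2 − 0.7 = 6.5 V, so I_R = 6.5/1.5 = 4.33 mA.
Check D_B: its anode-to-cathode voltage is 2.7 − 6.5 = -3.8 V < 0.7 V, so it is off. The assumption is consistent.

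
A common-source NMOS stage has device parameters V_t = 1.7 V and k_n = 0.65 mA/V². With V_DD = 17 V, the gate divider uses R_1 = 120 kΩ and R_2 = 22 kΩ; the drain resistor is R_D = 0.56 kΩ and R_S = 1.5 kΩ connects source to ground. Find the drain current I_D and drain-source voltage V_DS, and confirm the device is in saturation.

I_D ≈ 0.16 mA, V_DS ≈ 17 V

V_G = V_DD·R_2/(R_1+R_2) = 17×22/142 = 2.63 V.
Assume saturation: I_D = (k_n/2)(V_GS − V_t)² with V_GS = V_G − I_D·R_S = 2.63 − 1.5·I_D.
Substituting gives 0.731·I_D² − 1.91·I_D + 0.283 = 0, with roots I_D = 0.158 or 2.45 mA.
The root I_D = 2.45 mA gives V_GS = -1.05 V ≤ V_t, so take I_D = 0.158 mA.
Then V_GS = 2.4 V and V_DS = V_DD − I_D(R_D+R_S) = 17 − 0.158×2.06 = 16.7 V.
Saturation requires V_DS ≥ V_GS − V_t = 0.697 V; 16.7 ≥ 0.697 ✓.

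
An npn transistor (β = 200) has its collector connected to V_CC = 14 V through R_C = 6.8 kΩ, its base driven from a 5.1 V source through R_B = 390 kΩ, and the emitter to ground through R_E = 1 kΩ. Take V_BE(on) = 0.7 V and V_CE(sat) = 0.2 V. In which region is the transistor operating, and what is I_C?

active; I_C ≈ 1.5 mA

Assume active. Base-emitter loop: I_B = (V_BB − V_BE)/(R_B + (β+1)R_E) = (5.1 − 0.7)/(390 + 201×1) = 0.00745 mA.
I_C = β·I_B = 200×0.00745 = 1.49 mA.
V_CE = V_CC − I_C·R_C − I_E·R_E = 14 − 1.49×6.8 − 1.5×1 = 2.38 V > V_CE(sat), so the active-region assumption holds.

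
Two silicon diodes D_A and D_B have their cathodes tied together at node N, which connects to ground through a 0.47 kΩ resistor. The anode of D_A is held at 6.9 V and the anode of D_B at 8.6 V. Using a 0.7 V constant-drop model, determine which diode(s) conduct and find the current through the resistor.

Assume both conduct. Then node N would need to be at both 6.9−0.7 = 6.2 V and 8.6−0.7 = 7.9 V, which is impossible.
Assume only D_B conducts: V_N = 8.6 − 0.7 = 7.9 V, so I_R = 7.9/0.47 = 16.8 mA.
Check D_A: its anode-to-cathode voltage is 6.9 − 7.9 = -1 V < 0.7 V, so it is off. The assumption is consistent.

Only D_B conducts; I_R ≈ 17 mA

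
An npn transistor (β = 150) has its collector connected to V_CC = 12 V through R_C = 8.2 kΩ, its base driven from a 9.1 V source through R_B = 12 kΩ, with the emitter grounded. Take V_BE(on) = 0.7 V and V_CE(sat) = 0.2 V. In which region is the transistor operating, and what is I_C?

saturation; I_C ≈ 1.4 mA

Assume active: I_B = (9.1 − 0.7)/12 = 0.7 mA, giving I_C = β·I_B = 105 mA.
But then V_CE = 12 − 105×8.2 = -849 V < V_CE(sat) = 0.2 V — impossible in the active region.
So the transistor is saturated. With V_CE = 0.2 V, I_C = (V_CC − 0.2)/R_C = 11.8/8.2 = 1.44 mA.
Check: β·I_B = 105 mA > I_C = 1.44 mA, confirming saturation.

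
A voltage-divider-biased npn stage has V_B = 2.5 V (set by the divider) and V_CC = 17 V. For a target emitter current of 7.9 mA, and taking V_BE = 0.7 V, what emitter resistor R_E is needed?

R_E ≈ 0.23 kΩ

V_E = V_B − V_BE = 2.5 − 0.7 = 1.8 V.
R_E = V_E / I_E = 1.8 / 7.9 = 0.228 kΩ.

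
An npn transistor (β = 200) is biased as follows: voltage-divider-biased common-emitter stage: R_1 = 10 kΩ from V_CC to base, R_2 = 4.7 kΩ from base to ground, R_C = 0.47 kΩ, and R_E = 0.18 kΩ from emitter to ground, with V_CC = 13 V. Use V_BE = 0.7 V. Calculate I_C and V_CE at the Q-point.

I_C ≈ 18 mA, V_CE ≈ 1.6 V

Thevenize the base divider: V_Th = V_CC·R_2/(R_1+R_2) = 13×4.7/14.7 = 4.16 V, R_Th = R_1‖R_2 = 3.2 kΩ.
Base-emitter loop: V_Th = I_B·R_Th + V_BE + (β+1)I_B·R_E, so I_B = (4.16 − 0.7) / (3.2 + 201×0.18) = 0.0878 mA.
I_C = β·I_B = 200×0.0878 = 17.6 mA, and I_E = (β+1)I_B = 17.6 mA.
V_CE = V_CC − I_C·R_C − I_E·R_E = 13 − 17.6×0.47 − 17.6×0.18 = 1.57 V.
V_CE = 1.57 V > 0.2 V confirms active-region operation.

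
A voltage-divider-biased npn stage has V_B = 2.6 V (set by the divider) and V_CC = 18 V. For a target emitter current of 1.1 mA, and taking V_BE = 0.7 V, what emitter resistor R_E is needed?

R_E ≈ 1.7 kΩ

V_E = V_B − V_BE = 2.6 − 0.7 = 1.9 V.
R_E = V_E / I_E = 1.9 / 1.1 = 1.73 kΩ.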